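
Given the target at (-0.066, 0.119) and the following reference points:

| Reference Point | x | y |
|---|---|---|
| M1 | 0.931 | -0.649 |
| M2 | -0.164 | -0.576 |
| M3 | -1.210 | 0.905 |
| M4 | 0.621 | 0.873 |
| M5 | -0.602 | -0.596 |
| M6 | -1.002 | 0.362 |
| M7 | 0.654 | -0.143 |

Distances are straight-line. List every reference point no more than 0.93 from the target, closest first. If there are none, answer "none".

Distances from (-0.066, 0.119):
M1: 1.259
M2: 0.702
M3: 1.388
M4: 1.020
M5: 0.894
M6: 0.967
M7: 0.766
Threshold 0.93: M2 (0.702), M7 (0.766), M5 (0.894) are within range.

M2, M7, M5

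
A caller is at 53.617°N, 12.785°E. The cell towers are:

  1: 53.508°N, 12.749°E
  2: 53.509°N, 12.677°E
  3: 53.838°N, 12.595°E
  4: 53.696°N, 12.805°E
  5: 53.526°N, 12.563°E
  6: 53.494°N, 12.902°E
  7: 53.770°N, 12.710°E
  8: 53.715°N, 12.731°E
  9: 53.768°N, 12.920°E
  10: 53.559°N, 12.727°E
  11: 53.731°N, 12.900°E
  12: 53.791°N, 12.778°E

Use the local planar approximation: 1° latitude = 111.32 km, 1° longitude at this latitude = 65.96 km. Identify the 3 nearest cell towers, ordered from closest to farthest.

Distances from 53.617°N, 12.785°E:
1: √((-0.109·111.32)² + (-0.036·65.96)²) = √(147.23104 + 5.63854) = 12.364 km
2: √((-0.108·111.32)² + (-0.108·65.96)²) = √(144.54195 + 50.74682) = 13.975 km
3: √((0.221·111.32)² + (-0.190·65.96)²) = √(605.24463 + 157.06105) = 27.610 km
4: √((0.079·111.32)² + (0.020·65.96)²) = √(77.33936 + 1.74029) = 8.893 km
5: √((-0.091·111.32)² + (-0.222·65.96)²) = √(102.61933 + 214.42096) = 17.806 km
6: √((-0.123·111.32)² + (0.117·65.96)²) = √(187.48072 + 59.55703) = 15.717 km
7: √((0.153·111.32)² + (-0.075·65.96)²) = √(290.08766 + 24.47281) = 17.736 km
8: √((0.098·111.32)² + (-0.054·65.96)²) = √(119.01414 + 12.68670) = 11.476 km
9: √((0.151·111.32)² + (0.135·65.96)²) = √(282.55324 + 79.29190) = 19.022 km
10: √((-0.058·111.32)² + (-0.058·65.96)²) = √(41.68717 + 14.63583) = 7.505 km
11: √((0.114·111.32)² + (0.115·65.96)²) = √(161.04828 + 57.53829) = 14.785 km
12: √((0.174·111.32)² + (-0.007·65.96)²) = √(375.18450 + 0.21319) = 19.375 km
Sorted: 10 (7.505 km) < 4 (8.893 km) < 8 (11.476 km) < 1 (12.364 km) < 2 (13.975 km) < …

10, 4, 8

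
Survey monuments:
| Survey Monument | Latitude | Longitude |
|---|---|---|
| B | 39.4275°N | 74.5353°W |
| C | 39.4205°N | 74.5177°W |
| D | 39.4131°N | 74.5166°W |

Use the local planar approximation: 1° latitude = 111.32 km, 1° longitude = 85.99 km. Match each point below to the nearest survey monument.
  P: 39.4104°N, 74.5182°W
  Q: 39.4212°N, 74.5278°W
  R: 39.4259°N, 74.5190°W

P at 39.4104°N, 74.5182°W:
  B: √((0.0171·111.32)² + (-0.0171·85.99)²) = √(3.623586 + 2.162161) = 2.4054 km
  C: √((0.0101·111.32)² + (0.0005·85.99)²) = √(1.264122 + 0.001849) = 1.1252 km
  D: √((0.0027·111.32)² + (0.0016·85.99)²) = √(0.090339 + 0.018929) = 0.3306 km
  → nearest: D (0.3306 km)
Q at 39.4212°N, 74.5278°W:
  B: √((0.0063·111.32)² + (-0.0075·85.99)²) = √(0.491844 + 0.415928) = 0.9528 km
  C: √((-0.0007·111.32)² + (0.0101·85.99)²) = √(0.006072 + 0.754291) = 0.8720 km
  D: √((-0.0081·111.32)² + (0.0112·85.99)²) = √(0.813048 + 0.927538) = 1.3193 km
  → nearest: C (0.8720 km)
R at 39.4259°N, 74.5190°W:
  B: √((0.0016·111.32)² + (-0.0163·85.99)²) = √(0.031724 + 1.964586) = 1.4129 km
  C: √((-0.0054·111.32)² + (0.0013·85.99)²) = √(0.361355 + 0.012496) = 0.6114 km
  D: √((-0.0128·111.32)² + (0.0024·85.99)²) = √(2.030329 + 0.042591) = 1.4398 km
  → nearest: C (0.6114 km)

P→D; Q→C; R→C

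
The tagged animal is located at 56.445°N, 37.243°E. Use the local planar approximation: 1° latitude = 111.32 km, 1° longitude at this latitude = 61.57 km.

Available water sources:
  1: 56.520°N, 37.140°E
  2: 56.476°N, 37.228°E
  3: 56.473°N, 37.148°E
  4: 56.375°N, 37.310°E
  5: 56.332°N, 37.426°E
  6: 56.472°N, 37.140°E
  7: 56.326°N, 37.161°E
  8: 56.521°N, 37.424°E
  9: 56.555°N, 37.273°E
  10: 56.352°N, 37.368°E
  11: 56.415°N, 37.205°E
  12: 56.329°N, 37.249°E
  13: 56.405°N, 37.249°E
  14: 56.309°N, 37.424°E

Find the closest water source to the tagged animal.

Distances from 56.445°N, 37.243°E:
1: √((0.075·111.32)² + (-0.103·61.57)²) = √(69.70580 + 40.21729) = 10.484 km
2: √((0.031·111.32)² + (-0.015·61.57)²) = √(11.90885 + 0.85294) = 3.572 km
3: √((0.028·111.32)² + (-0.095·61.57)²) = √(9.71544 + 34.21256) = 6.628 km
4: √((-0.070·111.32)² + (0.067·61.57)²) = √(60.72150 + 17.01719) = 8.817 km
5: √((-0.113·111.32)² + (0.183·61.57)²) = √(158.23527 + 126.95227) = 16.887 km
6: √((0.027·111.32)² + (-0.103·61.57)²) = √(9.03387 + 40.21729) = 7.018 km
7: √((-0.119·111.32)² + (-0.082·61.57)²) = √(175.48513 + 25.48978) = 14.177 km
8: √((0.076·111.32)² + (0.181·61.57)²) = √(71.57701 + 124.19252) = 13.992 km
9: √((0.110·111.32)² + (0.030·61.57)²) = √(149.94492 + 3.41178) = 12.384 km
10: √((-0.093·111.32)² + (0.125·61.57)²) = √(107.17964 + 59.23226) = 12.900 km
11: √((-0.030·111.32)² + (-0.038·61.57)²) = √(11.15293 + 5.47401) = 4.078 km
12: √((-0.116·111.32)² + (0.006·61.57)²) = √(166.74867 + 0.13647) = 12.918 km
13: √((-0.040·111.32)² + (0.006·61.57)²) = √(19.82743 + 0.13647) = 4.468 km
14: √((-0.136·111.32)² + (0.181·61.57)²) = √(229.20507 + 124.19252) = 18.799 km
Minimum: 2 at 3.572 km.

2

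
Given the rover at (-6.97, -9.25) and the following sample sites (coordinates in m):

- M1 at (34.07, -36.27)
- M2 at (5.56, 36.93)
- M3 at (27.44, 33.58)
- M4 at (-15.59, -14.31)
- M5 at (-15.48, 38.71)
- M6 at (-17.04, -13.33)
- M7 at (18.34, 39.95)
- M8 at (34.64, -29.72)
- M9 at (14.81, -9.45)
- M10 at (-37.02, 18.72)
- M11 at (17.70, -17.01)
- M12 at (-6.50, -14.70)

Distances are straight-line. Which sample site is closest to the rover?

M12

Distances from (-6.97, -9.25):
M1: 49.14 m
M2: 47.85 m
M3: 54.94 m
M4: 10.00 m
M5: 48.71 m
M6: 10.87 m
M7: 55.33 m
M8: 46.37 m
M9: 21.78 m
M10: 41.05 m
M11: 25.86 m
M12: 5.47 m
Minimum: M12 at 5.47 m.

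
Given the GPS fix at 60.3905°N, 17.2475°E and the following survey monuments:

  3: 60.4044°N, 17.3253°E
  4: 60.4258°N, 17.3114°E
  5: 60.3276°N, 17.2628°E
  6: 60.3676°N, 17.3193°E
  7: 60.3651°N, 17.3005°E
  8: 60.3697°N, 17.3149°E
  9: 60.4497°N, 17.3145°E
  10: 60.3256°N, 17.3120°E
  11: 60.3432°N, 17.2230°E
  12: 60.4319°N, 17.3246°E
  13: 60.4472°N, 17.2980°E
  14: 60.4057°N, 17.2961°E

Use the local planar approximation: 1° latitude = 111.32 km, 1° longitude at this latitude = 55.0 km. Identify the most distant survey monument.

Distances from 60.3905°N, 17.2475°E:
3: √((0.0139·111.32)² + (0.0778·55.0)²) = √(2.394286 + 18.309841) = 4.5502 km
4: √((0.0353·111.32)² + (0.0639·55.0)²) = √(15.441725 + 12.351710) = 5.2719 km
5: √((-0.0629·111.32)² + (0.0153·55.0)²) = √(49.028396 + 0.708122) = 7.0524 km
6: √((-0.0229·111.32)² + (0.0718·55.0)²) = √(6.498563 + 15.594601) = 4.7003 km
7: √((-0.0254·111.32)² + (0.0530·55.0)²) = √(7.994915 + 8.497225) = 4.0611 km
8: √((-0.0208·111.32)² + (0.0674·55.0)²) = √(5.361336 + 13.741849) = 4.3707 km
9: √((0.0592·111.32)² + (0.0670·55.0)²) = √(43.429998 + 13.579225) = 7.5504 km
10: √((-0.0649·111.32)² + (0.0645·55.0)²) = √(52.195828 + 12.584756) = 8.0486 km
11: √((-0.0473·111.32)² + (-0.0245·55.0)²) = √(27.724816 + 1.815756) = 5.4351 km
12: √((0.0414·111.32)² + (0.0771·55.0)²) = √(21.239636 + 17.981840) = 6.2627 km
13: √((0.0567·111.32)² + (0.0505·55.0)²) = √(39.839375 + 7.714506) = 6.8959 km
14: √((0.0152·111.32)² + (0.0486·55.0)²) = √(2.863081 + 7.144929) = 3.1635 km
Maximum: 10 at 8.0486 km.

10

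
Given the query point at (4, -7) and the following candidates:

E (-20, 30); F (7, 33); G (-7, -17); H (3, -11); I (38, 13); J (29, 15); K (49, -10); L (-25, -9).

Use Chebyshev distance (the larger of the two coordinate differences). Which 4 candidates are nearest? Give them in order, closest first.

H, G, J, L

Distances from (4, -7):
E: max(|-24|, |37|) = 37
F: max(|3|, |40|) = 40
G: max(|-11|, |-10|) = 11
H: max(|-1|, |-4|) = 4
I: max(|34|, |20|) = 34
J: max(|25|, |22|) = 25
K: max(|45|, |-3|) = 45
L: max(|-29|, |-2|) = 29
Sorted: H (4) < G (11) < J (25) < L (29) < I (34) < E (37) < …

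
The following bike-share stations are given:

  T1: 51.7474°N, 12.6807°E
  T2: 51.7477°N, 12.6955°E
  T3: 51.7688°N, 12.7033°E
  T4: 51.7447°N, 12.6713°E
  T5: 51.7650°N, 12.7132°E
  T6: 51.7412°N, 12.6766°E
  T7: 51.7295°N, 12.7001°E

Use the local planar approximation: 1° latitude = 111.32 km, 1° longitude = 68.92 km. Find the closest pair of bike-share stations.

Pairwise distances:
T1–T2: √((0.0003·111.32)² + (0.0148·68.92)²) = √(0.001115 + 1.040433) = 1.0206 km
T1–T3: √((0.0214·111.32)² + (0.0226·68.92)²) = √(5.675106 + 2.426093) = 2.8463 km
T1–T4: √((-0.0027·111.32)² + (-0.0094·68.92)²) = √(0.090339 + 0.419707) = 0.7142 km
T1–T5: √((0.0176·111.32)² + (0.0325·68.92)²) = √(3.838590 + 5.017152) = 2.9759 km
T1–T6: √((-0.0062·111.32)² + (-0.0041·68.92)²) = √(0.476354 + 0.079847) = 0.7458 km
T1–T7: √((-0.0179·111.32)² + (0.0194·68.92)²) = √(3.970566 + 1.787697) = 2.3996 km
T2–T3: √((0.0211·111.32)² + (0.0078·68.92)²) = √(5.517106 + 0.288988) = 2.4096 km
T2–T4: √((-0.0030·111.32)² + (-0.0242·68.92)²) = √(0.111529 + 2.781770) = 1.7010 km
T2–T5: √((0.0173·111.32)² + (0.0177·68.92)²) = √(3.708844 + 1.488117) = 2.2797 km
T2–T6: √((-0.0065·111.32)² + (-0.0189·68.92)²) = √(0.523568 + 1.696735) = 1.4901 km
T2–T7: √((-0.0182·111.32)² + (0.0046·68.92)²) = √(4.104773 + 0.100509) = 2.0507 km
T3–T4: √((-0.0241·111.32)² + (-0.0320·68.92)²) = √(7.197480 + 4.863966) = 3.4730 km
T3–T5: √((-0.0038·111.32)² + (0.0099·68.92)²) = √(0.178943 + 0.465544) = 0.8028 km
T3–T6: √((-0.0276·111.32)² + (-0.0267·68.92)²) = √(9.439838 + 3.386204) = 3.5813 km
T3–T7: √((-0.0393·111.32)² + (-0.0032·68.92)²) = √(19.139540 + 0.048640) = 4.3804 km
T4–T5: √((0.0203·111.32)² + (0.0419·68.92)²) = √(5.106678 + 8.339089) = 3.6668 km
T4–T6: √((-0.0035·111.32)² + (0.0053·68.92)²) = √(0.151804 + 0.133427) = 0.5341 km
T4–T7: √((-0.0152·111.32)² + (0.0288·68.92)²) = √(2.863081 + 3.939812) = 2.6082 km
T5–T6: √((-0.0238·111.32)² + (-0.0366·68.92)²) = √(7.019405 + 6.362865) = 3.6582 km
T5–T7: √((-0.0355·111.32)² + (-0.0131·68.92)²) = √(15.617197 + 0.815142) = 4.0537 km
T6–T7: √((-0.0117·111.32)² + (0.0235·68.92)²) = √(1.696360 + 2.623169) = 2.0783 km
Closest pair: T4–T6 at 0.5341 km.

T4 and T6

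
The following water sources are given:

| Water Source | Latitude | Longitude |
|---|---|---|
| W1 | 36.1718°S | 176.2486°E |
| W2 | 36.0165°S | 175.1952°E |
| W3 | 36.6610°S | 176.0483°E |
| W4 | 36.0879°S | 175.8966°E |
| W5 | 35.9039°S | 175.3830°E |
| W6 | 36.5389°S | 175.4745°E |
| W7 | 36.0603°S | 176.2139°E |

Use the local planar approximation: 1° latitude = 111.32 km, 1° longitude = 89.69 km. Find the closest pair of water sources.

W1 and W7

Pairwise distances:
W1–W7: 12.7964 km
W2–W5: 20.9960 km
W4–W7: 28.6240 km
W1–W4: 32.9234 km
W4–W5: 50.4134 km
W3–W6: 53.2288 km
W1–W3: 57.3444 km
W4–W6: 62.8794 km
W2–W6: 63.3195 km
W2–W4: 63.4087 km
W3–W4: 65.2322 km
W3–W7: 68.4996 km
W5–W6: 71.1630 km
W5–W7: 76.5302 km
W1–W6: 80.5629 km
W1–W5: 83.1666 km
W6–W7: 85.0672 km
W2–W7: 91.4972 km
W1–W2: 96.0481 km
W3–W5: 103.2656 km
W2–W3: 104.8901 km
Closest pair: W1–W7 at 12.7964 km.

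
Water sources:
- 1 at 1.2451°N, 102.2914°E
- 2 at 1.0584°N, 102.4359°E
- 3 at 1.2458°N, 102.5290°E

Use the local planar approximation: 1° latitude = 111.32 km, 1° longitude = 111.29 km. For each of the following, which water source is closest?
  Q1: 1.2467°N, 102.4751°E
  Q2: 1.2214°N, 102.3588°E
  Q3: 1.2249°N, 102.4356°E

Q1→3; Q2→1; Q3→3

Q1 at 1.2467°N, 102.4751°E:
  1: √((-0.0016·111.32)² + (-0.1837·111.29)²) = √(0.031724 + 417.956032) = 20.4447 km
  2: √((-0.1883·111.32)² + (-0.0392·111.29)²) = √(439.386830 + 19.032000) = 21.4107 km
  3: √((-0.0009·111.32)² + (0.0539·111.29)²) = √(0.010038 + 35.982374) = 5.9994 km
  → nearest: 3 (5.9994 km)
Q2 at 1.2214°N, 102.3588°E:
  1: √((0.0237·111.32)² + (-0.0674·111.29)²) = √(6.960542 + 56.264191) = 7.9514 km
  2: √((-0.1630·111.32)² + (0.0771·111.29)²) = √(329.246831 + 73.624277) = 20.0716 km
  3: √((0.0244·111.32)² + (0.1702·111.29)²) = √(7.377786 + 358.782619) = 19.1353 km
  → nearest: 1 (7.9514 km)
Q3 at 1.2249°N, 102.4356°E:
  1: √((0.0202·111.32)² + (-0.1442·111.29)²) = √(5.056490 + 257.538882) = 16.2048 km
  2: √((-0.1665·111.32)² + (0.0003·111.29)²) = √(343.538070 + 0.001115) = 18.5348 km
  3: √((0.0209·111.32)² + (0.0934·111.29)²) = √(5.413012 + 108.045339) = 10.6517 km
  → nearest: 3 (10.6517 km)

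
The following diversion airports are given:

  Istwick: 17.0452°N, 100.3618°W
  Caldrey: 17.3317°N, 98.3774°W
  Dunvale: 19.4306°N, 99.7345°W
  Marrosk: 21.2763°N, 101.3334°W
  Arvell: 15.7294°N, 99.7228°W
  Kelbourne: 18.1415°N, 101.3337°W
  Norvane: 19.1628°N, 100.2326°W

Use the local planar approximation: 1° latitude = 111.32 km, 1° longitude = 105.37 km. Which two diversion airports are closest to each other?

Pairwise distances:
Dunvale–Norvane: √((-0.2678·111.32)² + (-0.4981·105.37)²) = √(888.725294 + 2754.653916) = 60.3604 km
Istwick–Kelbourne: √((1.0963·111.32)² + (-0.9719·105.37)²) = √(14893.789913 + 10487.624377) = 159.3155 km
Istwick–Arvell: √((-1.3158·111.32)² + (0.6390·105.37)²) = √(21454.883440 + 4533.521466) = 161.2092 km
Kelbourne–Norvane: √((1.0213·111.32)² + (1.1011·105.37)²) = √(12925.669857 + 13461.314949) = 162.4407 km
Istwick–Caldrey: √((0.2865·111.32)² + (1.9844·105.37)²) = √(1017.174931 + 43721.232564) = 211.5146 km
Dunvale–Kelbourne: √((-1.2891·111.32)² + (-1.5992·105.37)²) = √(20592.999651 + 28394.846307) = 221.3320 km
Caldrey–Arvell: √((-1.6023·111.32)² + (-1.3454·105.37)²) = √(31815.156266 + 20097.257952) = 227.8430 km
Istwick–Norvane: √((2.1176·111.32)² + (0.1292·105.37)²) = √(55569.213740 + 185.335659) = 236.1240 km
Marrosk–Norvane: √((-2.1135·111.32)² + (1.1008·105.37)²) = √(55354.240926 + 13453.980748) = 262.3132 km
Dunvale–Marrosk: √((1.8457·111.32)² + (-1.5989·105.37)²) = √(42215.177509 + 28384.193913) = 265.7054 km
Istwick–Dunvale: √((2.3854·111.32)² + (0.6273·105.37)²) = √(70512.940394 + 4369.025054) = 273.6457 km
Caldrey–Dunvale: √((2.0989·111.32)² + (-1.3571·105.37)²) = √(54592.111281 + 20448.321328) = 273.9351 km
Caldrey–Norvane: √((1.8311·111.32)² + (-1.8552·105.37)²) = √(41549.951443 + 38213.378093) = 282.4240 km
Arvell–Kelbourne: √((2.4121·111.32)² + (-1.6109·105.37)²) = √(72100.290188 + 28811.848543) = 317.6667 km
Caldrey–Kelbourne: √((0.8098·111.32)² + (-2.9563·105.37)²) = √(8126.470070 + 97035.571241) = 324.2870 km
Marrosk–Kelbourne: √((-3.1348·111.32)² + (-0.0003·105.37)²) = √(121777.224488 + 0.000999) = 348.9659 km
Arvell–Norvane: √((3.4334·111.32)² + (-0.5098·105.37)²) = √(146081.493704 + 2885.583343) = 385.9625 km
Dunvale–Arvell: √((-3.7012·111.32)² + (0.0117·105.37)²) = √(169758.489525 + 1.519867) = 412.0194 km
Istwick–Marrosk: √((4.2311·111.32)² + (-0.9716·105.37)²) = √(221846.701021 + 10481.150868) = 482.0040 km
Caldrey–Marrosk: √((3.9446·111.32)² + (-2.9560·105.37)²) = √(192820.114356 + 97015.878251) = 538.3642 km
Marrosk–Arvell: √((-5.5469·111.32)² + (1.6106·105.37)²) = √(381282.671745 + 28801.118206) = 640.3778 km
Closest pair: Dunvale–Norvane at 60.3604 km.

Dunvale and Norvane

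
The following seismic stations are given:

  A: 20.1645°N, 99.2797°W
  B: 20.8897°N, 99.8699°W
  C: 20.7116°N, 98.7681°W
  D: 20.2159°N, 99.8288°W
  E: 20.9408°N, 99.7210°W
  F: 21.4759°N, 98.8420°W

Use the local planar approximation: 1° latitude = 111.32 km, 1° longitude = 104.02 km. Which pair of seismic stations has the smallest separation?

Pairwise distances:
A–B: √((0.7252·111.32)² + (-0.5902·104.02)²) = √(6517.214066 + 3769.051826) = 101.4212 km
A–C: √((0.5471·111.32)² + (0.5116·104.02)²) = √(3709.196360 + 2832.009921) = 80.8777 km
A–D: √((0.0514·111.32)² + (-0.5491·104.02)²) = √(32.739545 + 3262.395327) = 57.4033 km
A–E: √((0.7763·111.32)² + (-0.4413·104.02)²) = √(7468.021639 + 2107.179603) = 97.8530 km
A–F: √((1.3114·111.32)² + (0.4377·104.02)²) = √(21311.634240 + 2072.940287) = 152.9202 km
B–C: √((-0.1781·111.32)² + (1.1018·104.02)²) = √(393.073924 + 13135.276977) = 116.3114 km
B–D: √((-0.6738·111.32)² + (0.0411·104.02)²) = √(5626.112455 + 18.277523) = 75.1292 km
B–E: √((0.0511·111.32)² + (0.1489·104.02)²) = √(32.358486 + 239.896048) = 16.5001 km
B–F: √((0.5862·111.32)² + (1.0279·104.02)²) = √(4258.317345 + 11432.347871) = 125.2624 km
C–D: √((-0.4957·111.32)² + (-1.0607·104.02)²) = √(3044.978518 + 12173.594645) = 123.3636 km
C–E: √((0.2292·111.32)² + (-0.9529·104.02)²) = √(650.991956 + 9824.904842) = 102.3518 km
C–F: √((0.7643·111.32)² + (-0.0739·104.02)²) = √(7238.925624 + 59.091168) = 85.4284 km
D–E: √((0.7249·111.32)² + (0.1078·104.02)²) = √(6511.823112 + 125.739353) = 81.4712 km
D–F: √((1.2600·111.32)² + (0.9868·104.02)²) = √(19673.765274 + 10536.393470) = 173.8107 km
E–F: √((0.5351·111.32)² + (0.8790·104.02)²) = √(3548.267042 + 8360.099552) = 109.1255 km
Closest pair: B–E at 16.5001 km.

B and E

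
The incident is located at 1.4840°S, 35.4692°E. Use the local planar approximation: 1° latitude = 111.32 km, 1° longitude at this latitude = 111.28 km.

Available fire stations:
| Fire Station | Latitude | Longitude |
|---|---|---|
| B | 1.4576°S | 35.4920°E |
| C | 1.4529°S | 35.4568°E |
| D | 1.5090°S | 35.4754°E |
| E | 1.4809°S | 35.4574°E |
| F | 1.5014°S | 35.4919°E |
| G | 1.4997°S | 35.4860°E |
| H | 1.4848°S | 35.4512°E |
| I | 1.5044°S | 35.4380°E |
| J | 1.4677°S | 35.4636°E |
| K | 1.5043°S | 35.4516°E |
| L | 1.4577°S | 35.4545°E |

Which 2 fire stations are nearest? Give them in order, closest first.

Distances from 1.4840°S, 35.4692°E:
B: √((0.0264·111.32)² + (0.0228·111.28)²) = √(8.636828 + 6.437303) = 3.8825 km
C: √((0.0311·111.32)² + (-0.0124·111.28)²) = √(11.985804 + 1.904047) = 3.7269 km
D: √((-0.0250·111.32)² + (0.0062·111.28)²) = √(7.745089 + 0.476012) = 2.8672 km
E: √((0.0031·111.32)² + (-0.0118·111.28)²) = √(0.119088 + 1.724242) = 1.3577 km
F: √((-0.0174·111.32)² + (0.0227·111.28)²) = √(3.751845 + 6.380959) = 3.1832 km
G: √((-0.0157·111.32)² + (0.0168·111.28)²) = √(3.054539 + 3.495045) = 2.5592 km
H: √((-0.0008·111.32)² + (-0.0180·111.28)²) = √(0.007931 + 4.012169) = 2.0050 km
I: √((-0.0204·111.32)² + (-0.0312·111.28)²) = √(5.157114 + 12.054340) = 4.1487 km
J: √((0.0163·111.32)² + (-0.0056·111.28)²) = √(3.292468 + 0.388338) = 1.9185 km
K: √((-0.0203·111.32)² + (-0.0176·111.28)²) = √(5.106678 + 3.835832) = 2.9904 km
L: √((0.0263·111.32)² + (-0.0147·111.28)²) = √(8.571521 + 2.675894) = 3.3537 km
Sorted: E (1.3577 km) < J (1.9185 km) < H (2.0050 km) < G (2.5592 km) < …

E, J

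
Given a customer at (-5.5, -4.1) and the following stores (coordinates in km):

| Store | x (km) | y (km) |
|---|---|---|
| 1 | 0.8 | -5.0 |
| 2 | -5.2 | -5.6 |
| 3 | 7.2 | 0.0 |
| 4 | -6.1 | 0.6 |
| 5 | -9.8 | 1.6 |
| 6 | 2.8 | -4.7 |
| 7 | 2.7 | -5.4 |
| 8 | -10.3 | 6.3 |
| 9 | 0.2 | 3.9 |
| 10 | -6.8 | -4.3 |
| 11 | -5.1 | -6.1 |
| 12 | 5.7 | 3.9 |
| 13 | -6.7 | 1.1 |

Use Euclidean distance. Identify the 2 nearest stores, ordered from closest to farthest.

10, 2

Distances from (-5.5, -4.1):
1: √((6.3)² + (-0.9)²) = √(39.6900 + 0.8100) = 6.36 km
2: √((0.3)² + (-1.5)²) = √(0.0900 + 2.2500) = 1.53 km
3: √((12.7)² + (4.1)²) = √(161.2900 + 16.8100) = 13.35 km
4: √((-0.6)² + (4.7)²) = √(0.3600 + 22.0900) = 4.74 km
5: √((-4.3)² + (5.7)²) = √(18.4900 + 32.4900) = 7.14 km
6: √((8.3)² + (-0.6)²) = √(68.8900 + 0.3600) = 8.32 km
7: √((8.2)² + (-1.3)²) = √(67.2400 + 1.6900) = 8.30 km
8: √((-4.8)² + (10.4)²) = √(23.0400 + 108.1600) = 11.45 km
9: √((5.7)² + (8.0)²) = √(32.4900 + 64.0000) = 9.82 km
10: √((-1.3)² + (-0.2)²) = √(1.6900 + 0.0400) = 1.32 km
11: √((0.4)² + (-2.0)²) = √(0.1600 + 4.0000) = 2.04 km
12: √((11.2)² + (8.0)²) = √(125.4400 + 64.0000) = 13.76 km
13: √((-1.2)² + (5.2)²) = √(1.4400 + 27.0400) = 5.34 km
Sorted: 10 (1.32 km) < 2 (1.53 km) < 11 (2.04 km) < 4 (4.74 km) < …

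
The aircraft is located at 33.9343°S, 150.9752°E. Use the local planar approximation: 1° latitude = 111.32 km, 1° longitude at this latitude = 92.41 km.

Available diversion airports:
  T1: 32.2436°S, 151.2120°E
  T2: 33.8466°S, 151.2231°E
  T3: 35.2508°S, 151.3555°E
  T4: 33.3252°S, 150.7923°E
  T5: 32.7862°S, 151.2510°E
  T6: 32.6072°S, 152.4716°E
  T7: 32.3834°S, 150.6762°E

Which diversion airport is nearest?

T2

Distances from 33.9343°S, 150.9752°E:
T1: 189.4766 km
T2: 24.9020 km
T3: 150.7076 km
T4: 69.8798 km
T5: 130.3229 km
T6: 202.3536 km
T7: 174.8432 km
Minimum: T2 at 24.9020 km.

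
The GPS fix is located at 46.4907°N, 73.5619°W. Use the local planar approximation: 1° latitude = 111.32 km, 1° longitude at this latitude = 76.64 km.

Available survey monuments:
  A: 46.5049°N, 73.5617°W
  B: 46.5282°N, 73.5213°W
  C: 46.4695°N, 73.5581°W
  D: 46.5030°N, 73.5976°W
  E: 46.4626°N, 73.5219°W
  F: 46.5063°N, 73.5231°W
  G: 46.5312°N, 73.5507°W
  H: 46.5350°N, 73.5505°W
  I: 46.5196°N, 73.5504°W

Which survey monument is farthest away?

Distances from 46.4907°N, 73.5619°W:
A: 1.5808 km
B: 5.2066 km
C: 2.3779 km
D: 3.0595 km
E: 4.3798 km
F: 3.4436 km
G: 4.5894 km
H: 5.0083 km
I: 3.3357 km
Maximum: B at 5.2066 km.

B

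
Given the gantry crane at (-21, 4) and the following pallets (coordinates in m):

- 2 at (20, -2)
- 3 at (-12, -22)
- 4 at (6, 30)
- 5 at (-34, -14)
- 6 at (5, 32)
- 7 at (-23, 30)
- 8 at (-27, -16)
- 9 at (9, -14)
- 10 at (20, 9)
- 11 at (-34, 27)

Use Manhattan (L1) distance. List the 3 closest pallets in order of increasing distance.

Distances from (-21, 4):
2: 47 m
3: 35 m
4: 53 m
5: 31 m
6: 54 m
7: 28 m
8: 26 m
9: 48 m
10: 46 m
11: 36 m
Sorted: 8 (26 m) < 7 (28 m) < 5 (31 m) < 3 (35 m) < 11 (36 m) < …

8, 7, 5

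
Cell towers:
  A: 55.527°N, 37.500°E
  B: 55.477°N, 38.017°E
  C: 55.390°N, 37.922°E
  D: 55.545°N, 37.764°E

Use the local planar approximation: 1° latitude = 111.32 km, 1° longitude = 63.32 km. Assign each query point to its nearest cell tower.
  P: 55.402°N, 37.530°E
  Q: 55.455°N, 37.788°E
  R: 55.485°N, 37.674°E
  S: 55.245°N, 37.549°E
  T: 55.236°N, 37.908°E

P→A; Q→D; R→D; S→C; T→C

P at 55.402°N, 37.530°E:
  A: 14.044 km
  B: 31.947 km
  C: 24.857 km
  D: 21.747 km
  → nearest: A (14.044 km)
Q at 55.455°N, 37.788°E:
  A: 19.920 km
  B: 14.706 km
  C: 11.151 km
  D: 10.133 km
  → nearest: D (10.133 km)
R at 55.485°N, 37.674°E:
  A: 11.969 km
  B: 21.737 km
  C: 18.932 km
  D: 8.780 km
  → nearest: D (8.780 km)
S at 55.245°N, 37.549°E:
  A: 31.545 km
  B: 39.308 km
  C: 28.607 km
  D: 36.064 km
  → nearest: C (28.607 km)
T at 55.236°N, 37.908°E:
  A: 41.434 km
  B: 27.702 km
  C: 17.166 km
  D: 35.586 km
  → nearest: C (17.166 km)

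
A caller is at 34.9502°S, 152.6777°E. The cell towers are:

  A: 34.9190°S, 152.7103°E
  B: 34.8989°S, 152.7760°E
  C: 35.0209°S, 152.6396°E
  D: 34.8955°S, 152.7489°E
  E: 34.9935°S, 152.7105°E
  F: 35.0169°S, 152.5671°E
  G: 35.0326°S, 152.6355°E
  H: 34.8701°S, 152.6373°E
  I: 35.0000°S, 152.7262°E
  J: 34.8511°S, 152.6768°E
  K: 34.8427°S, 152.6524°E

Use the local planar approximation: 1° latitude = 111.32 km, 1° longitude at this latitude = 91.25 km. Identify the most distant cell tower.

Distances from 34.9502°S, 152.6777°E:
A: 4.5730 km
B: 10.6335 km
C: 8.6040 km
D: 8.9045 km
E: 5.6738 km
F: 12.5294 km
G: 9.9483 km
H: 9.6488 km
I: 7.0936 km
J: 11.0321 km
K: 12.1876 km
Maximum: F at 12.5294 km.

F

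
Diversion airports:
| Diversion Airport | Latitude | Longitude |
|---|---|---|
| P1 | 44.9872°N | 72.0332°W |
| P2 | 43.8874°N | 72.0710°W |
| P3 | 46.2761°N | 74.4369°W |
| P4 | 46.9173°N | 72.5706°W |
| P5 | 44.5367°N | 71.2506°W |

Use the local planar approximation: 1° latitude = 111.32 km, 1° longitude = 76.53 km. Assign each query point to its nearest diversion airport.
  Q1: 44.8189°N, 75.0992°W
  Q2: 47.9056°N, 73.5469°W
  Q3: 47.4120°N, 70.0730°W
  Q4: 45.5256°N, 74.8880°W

Q1 at 44.8189°N, 75.0992°W:
  P1: √((0.1683·111.32)² + (3.0660·76.53)²) = √(351.006070 + 55056.389495) = 235.3878 km
  P2: √((-0.9315·111.32)² + (3.0282·76.53)²) = √(10752.565921 + 53707.203174) = 253.8893 km
  P3: √((1.4572·111.32)² + (0.6623·76.53)²) = √(26313.869738 + 2569.052248) = 169.9498 km
  P4: √((2.0984·111.32)² + (2.5286·76.53)²) = √(54566.104511 + 37447.574535) = 303.3376 km
  P5: √((-0.2822·111.32)² + (3.8486·76.53)²) = √(986.871062 + 86749.898975) = 296.2039 km
  → nearest: P3 (169.9498 km)
Q2 at 47.9056°N, 73.5469°W:
  P1: √((-2.9184·111.32)² + (1.5137·76.53)²) = √(105544.602505 + 13419.707456) = 344.9120 km
  P2: √((-4.0182·111.32)² + (1.4759·76.53)²) = √(200082.679107 + 12757.844140) = 461.3464 km
  P3: √((-1.6295·111.32)² + (-0.8900·76.53)²) = √(32904.487048 + 4639.203677) = 193.7619 km
  P4: √((-0.9883·111.32)² + (0.9763·76.53)²) = √(12103.862628 + 5582.516370) = 132.9901 km
  P5: √((-3.3689·111.32)² + (2.2963·76.53)²) = √(140644.461673 + 30883.085109) = 414.1588 km
  → nearest: P4 (132.9901 km)
Q3 at 47.4120°N, 70.0730°W:
  P1: √((-2.4248·111.32)² + (-1.9602·76.53)²) = √(72861.522519 + 22504.231999) = 308.8135 km
  P2: √((-3.5246·111.32)² + (-1.9980·76.53)²) = √(153945.170550 + 23380.532300) = 421.1006 km
  P3: √((-1.1359·111.32)² + (-4.3639·76.53)²) = √(15989.194828 + 111535.471301) = 357.1060 km
  P4: √((-0.4947·111.32)² + (-2.4976·76.53)²) = √(3032.705341 + 36535.007270) = 198.9163 km
  P5: √((-2.8753·111.32)² + (-1.1776·76.53)²) = √(102450.179586 + 8121.925858) = 332.5238 km
  → nearest: P4 (198.9163 km)
Q4 at 45.5256°N, 74.8880°W:
  P1: √((-0.5384·111.32)² + (2.8548·76.53)²) = √(3592.166826 + 47732.568319) = 226.5496 km
  P2: √((-1.6382·111.32)² + (2.8170·76.53)²) = √(33256.783141 + 46476.896537) = 282.3715 km
  P3: √((0.7505·111.32)² + (0.4511·76.53)²) = √(6979.877305 + 1191.815642) = 90.3974 km
  P4: √((1.3917·111.32)² + (2.3174·76.53)²) = √(24001.459409 + 31453.243124) = 235.4882 km
  P5: √((-0.9889·111.32)² + (3.6374·76.53)²) = √(12118.563675 + 77489.980496) = 299.3469 km
  → nearest: P3 (90.3974 km)

Q1→P3; Q2→P4; Q3→P4; Q4→P3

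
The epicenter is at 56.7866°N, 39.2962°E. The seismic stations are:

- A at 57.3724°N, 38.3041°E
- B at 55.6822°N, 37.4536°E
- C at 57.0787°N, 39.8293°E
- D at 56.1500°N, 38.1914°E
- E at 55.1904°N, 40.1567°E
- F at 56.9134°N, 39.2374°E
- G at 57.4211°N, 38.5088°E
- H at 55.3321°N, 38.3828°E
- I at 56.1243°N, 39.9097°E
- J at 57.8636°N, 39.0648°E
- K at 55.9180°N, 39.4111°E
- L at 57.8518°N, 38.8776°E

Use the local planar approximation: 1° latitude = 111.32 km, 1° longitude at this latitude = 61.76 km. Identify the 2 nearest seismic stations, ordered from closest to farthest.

F, C

Distances from 56.7866°N, 39.2962°E:
A: √((0.5858·111.32)² + (-0.9921·61.76)²) = √(4252.507909 + 3754.269748) = 89.4806 km
B: √((-1.1044·111.32)² + (-1.8426·61.76)²) = √(15114.688154 + 12950.206939) = 167.5258 km
C: √((0.2921·111.32)² + (0.5331·61.76)²) = √(1057.327455 + 1084.006633) = 46.2746 km
D: √((-0.6366·111.32)² + (-1.1048·61.76)²) = √(5022.034176 + 4655.666960) = 98.3753 km
E: √((-1.5962·111.32)² + (0.8605·61.76)²) = √(31573.375035 + 2824.335754) = 185.4662 km
F: √((0.1268·111.32)² + (-0.0588·61.76)²) = √(199.243840 + 13.187705) = 14.5750 km
G: √((0.6345·111.32)² + (-0.7874·61.76)²) = √(4988.955707 + 2364.859782) = 85.7544 km
H: √((-1.4545·111.32)² + (-0.9134·61.76)²) = √(26216.447795 + 3182.266809) = 171.4605 km
I: √((-0.6623·111.32)² + (0.6135·61.76)²) = √(5435.705328 + 1435.633913) = 82.8935 km
J: √((1.0770·111.32)² + (-0.2314·61.76)²) = √(14374.005342 + 204.240227) = 120.7404 km
K: √((-0.8686·111.32)² + (0.1149·61.76)²) = √(9349.449612 + 50.356395) = 96.9526 km
L: √((1.0652·111.32)² + (-0.4186·61.76)²) = √(14060.757262 + 668.363959) = 121.3636 km
Sorted: F (14.5750 km) < C (46.2746 km) < I (82.8935 km) < G (85.7544 km) < …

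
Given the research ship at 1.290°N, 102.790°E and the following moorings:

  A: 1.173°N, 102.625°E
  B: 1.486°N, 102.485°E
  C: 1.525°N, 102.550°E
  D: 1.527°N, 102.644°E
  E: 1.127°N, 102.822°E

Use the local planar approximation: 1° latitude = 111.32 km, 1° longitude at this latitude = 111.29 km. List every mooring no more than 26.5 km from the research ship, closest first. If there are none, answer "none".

Distances from 1.290°N, 102.790°E:
A: √((-0.117·111.32)² + (-0.165·111.29)²) = √(169.63604 + 337.19426) = 22.513 km
B: √((0.196·111.32)² + (-0.305·111.29)²) = √(476.05654 + 1152.15780) = 40.351 km
C: √((0.235·111.32)² + (-0.240·111.29)²) = √(684.35606 + 713.40273) = 37.387 km
D: √((0.237·111.32)² + (-0.146·111.29)²) = √(696.05425 + 264.00855) = 30.985 km
E: √((-0.163·111.32)² + (0.032·111.29)²) = √(329.24683 + 12.68272) = 18.491 km
Threshold 26.5 km: E (18.491 km), A (22.513 km) are within range.

E, A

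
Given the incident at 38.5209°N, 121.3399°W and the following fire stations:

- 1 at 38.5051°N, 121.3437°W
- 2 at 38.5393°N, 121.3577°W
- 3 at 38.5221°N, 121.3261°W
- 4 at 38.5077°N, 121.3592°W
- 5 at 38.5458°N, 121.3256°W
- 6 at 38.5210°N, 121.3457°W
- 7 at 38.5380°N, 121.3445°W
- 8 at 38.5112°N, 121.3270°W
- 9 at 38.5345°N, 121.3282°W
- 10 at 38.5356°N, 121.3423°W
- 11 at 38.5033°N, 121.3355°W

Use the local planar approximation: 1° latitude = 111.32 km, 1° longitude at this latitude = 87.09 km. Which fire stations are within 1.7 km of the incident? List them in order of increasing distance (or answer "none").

6, 3, 8, 10

Distances from 38.5209°N, 121.3399°W:
1: √((-0.0158·111.32)² + (-0.0038·87.09)²) = √(3.093574 + 0.109523) = 1.7897 km
2: √((0.0184·111.32)² + (-0.0178·87.09)²) = √(4.195484 + 2.403126) = 2.5688 km
3: √((0.0012·111.32)² + (0.0138·87.09)²) = √(0.017845 + 1.444424) = 1.2092 km
4: √((-0.0132·111.32)² + (-0.0193·87.09)²) = √(2.159207 + 2.825213) = 2.2326 km
5: √((0.0249·111.32)² + (0.0143·87.09)²) = √(7.683252 + 1.550989) = 3.0388 km
6: √((0.0001·111.32)² + (-0.0058·87.09)²) = √(0.000124 + 0.255148) = 0.5052 km
7: √((0.0171·111.32)² + (-0.0046·87.09)²) = √(3.623586 + 0.160492) = 1.9453 km
8: √((-0.0097·111.32)² + (0.0129·87.09)²) = √(1.165977 + 1.262165) = 1.5582 km
9: √((0.0136·111.32)² + (0.0117·87.09)²) = √(2.292051 + 1.038265) = 1.8249 km
10: √((0.0147·111.32)² + (-0.0024·87.09)²) = √(2.677818 + 0.043688) = 1.6497 km
11: √((-0.0176·111.32)² + (0.0044·87.09)²) = √(3.838590 + 0.146839) = 1.9964 km
Threshold 1.7 km: 6 (0.5052 km), 3 (1.2092 km), 8 (1.5582 km), 10 (1.6497 km) are within range.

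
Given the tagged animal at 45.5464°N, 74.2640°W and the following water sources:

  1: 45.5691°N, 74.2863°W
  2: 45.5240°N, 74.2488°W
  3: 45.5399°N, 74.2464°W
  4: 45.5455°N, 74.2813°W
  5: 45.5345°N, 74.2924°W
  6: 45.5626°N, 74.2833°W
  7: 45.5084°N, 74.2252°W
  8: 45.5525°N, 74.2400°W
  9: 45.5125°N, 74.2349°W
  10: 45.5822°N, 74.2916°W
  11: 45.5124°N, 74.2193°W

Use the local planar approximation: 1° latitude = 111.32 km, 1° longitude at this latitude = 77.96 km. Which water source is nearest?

Distances from 45.5464°N, 74.2640°W:
1: 3.0672 km
2: 2.7608 km
3: 1.5512 km
4: 1.3524 km
5: 2.5801 km
6: 2.3486 km
7: 5.2004 km
8: 1.9905 km
9: 4.4032 km
10: 4.5290 km
11: 5.1448 km
Minimum: 4 at 1.3524 km.

4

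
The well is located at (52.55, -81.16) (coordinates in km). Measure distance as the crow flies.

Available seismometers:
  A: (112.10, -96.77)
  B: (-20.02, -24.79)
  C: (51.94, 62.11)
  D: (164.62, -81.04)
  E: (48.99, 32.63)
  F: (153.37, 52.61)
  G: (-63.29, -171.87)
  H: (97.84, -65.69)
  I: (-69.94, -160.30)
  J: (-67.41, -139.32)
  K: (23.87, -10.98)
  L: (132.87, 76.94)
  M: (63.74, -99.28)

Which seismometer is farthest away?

L

Distances from (52.55, -81.16):
A: √((59.55)² + (-15.61)²) = √(3546.2025 + 243.6721) = 61.56 km
B: √((-72.57)² + (56.37)²) = √(5266.4049 + 3177.5769) = 91.89 km
C: √((-0.61)² + (143.27)²) = √(0.3721 + 20526.2929) = 143.27 km
D: √((112.07)² + (0.12)²) = √(12559.6849 + 0.0144) = 112.07 km
E: √((-3.56)² + (113.79)²) = √(12.6736 + 12948.1641) = 113.85 km
F: √((100.82)² + (133.77)²) = √(10164.6724 + 17894.4129) = 167.51 km
G: √((-115.84)² + (-90.71)²) = √(13418.9056 + 8228.3041) = 147.13 km
H: √((45.29)² + (15.47)²) = √(2051.1841 + 239.3209) = 47.86 km
I: √((-122.49)² + (-79.14)²) = √(15003.8001 + 6263.1396) = 145.83 km
J: √((-119.96)² + (-58.16)²) = √(14390.4016 + 3382.5856) = 133.32 km
K: √((-28.68)² + (70.18)²) = √(822.5424 + 4925.2324) = 75.81 km
L: √((80.32)² + (158.10)²) = √(6451.3024 + 24995.6100) = 177.33 km
M: √((11.19)² + (-18.12)²) = √(125.2161 + 328.3344) = 21.30 km
Maximum: L at 177.33 km.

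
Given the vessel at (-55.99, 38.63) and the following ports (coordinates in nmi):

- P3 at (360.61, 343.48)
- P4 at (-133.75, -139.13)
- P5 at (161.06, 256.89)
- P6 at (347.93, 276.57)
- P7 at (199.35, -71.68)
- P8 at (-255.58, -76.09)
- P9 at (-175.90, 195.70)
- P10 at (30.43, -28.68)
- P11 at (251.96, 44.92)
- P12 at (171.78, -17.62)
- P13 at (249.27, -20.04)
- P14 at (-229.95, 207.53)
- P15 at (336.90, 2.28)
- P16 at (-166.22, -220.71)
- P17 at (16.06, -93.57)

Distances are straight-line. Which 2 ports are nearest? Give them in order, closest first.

P10, P17

Distances from (-55.99, 38.63):
P3: √((416.60)² + (304.85)²) = √(173555.5600 + 92933.5225) = 516.23 nmi
P4: √((-77.76)² + (-177.76)²) = √(6046.6176 + 31598.6176) = 194.02 nmi
P5: √((217.05)² + (218.26)²) = √(47110.7025 + 47637.4276) = 307.81 nmi
P6: √((403.92)² + (237.94)²) = √(163151.3664 + 56615.4436) = 468.79 nmi
P7: √((255.34)² + (-110.31)²) = √(65198.5156 + 12168.2961) = 278.15 nmi
P8: √((-199.59)² + (-114.72)²) = √(39836.1681 + 13160.6784) = 230.21 nmi
P9: √((-119.91)² + (157.07)²) = √(14378.4081 + 24670.9849) = 197.61 nmi
P10: √((86.42)² + (-67.31)²) = √(7468.4164 + 4530.6361) = 109.54 nmi
P11: √((307.95)² + (6.29)²) = √(94833.2025 + 39.5641) = 308.01 nmi
P12: √((227.77)² + (-56.25)²) = √(51879.1729 + 3164.0625) = 234.61 nmi
P13: √((305.26)² + (-58.67)²) = √(93183.6676 + 3442.1689) = 310.85 nmi
P14: √((-173.96)² + (168.90)²) = √(30262.0816 + 28527.2100) = 242.47 nmi
P15: √((392.89)² + (-36.35)²) = √(154362.5521 + 1321.3225) = 394.57 nmi
P16: √((-110.23)² + (-259.34)²) = √(12150.6529 + 67257.2356) = 281.79 nmi
P17: √((72.05)² + (-132.20)²) = √(5191.2025 + 17476.8400) = 150.56 nmi
Sorted: P10 (109.54 nmi) < P17 (150.56 nmi) < P4 (194.02 nmi) < P9 (197.61 nmi) < …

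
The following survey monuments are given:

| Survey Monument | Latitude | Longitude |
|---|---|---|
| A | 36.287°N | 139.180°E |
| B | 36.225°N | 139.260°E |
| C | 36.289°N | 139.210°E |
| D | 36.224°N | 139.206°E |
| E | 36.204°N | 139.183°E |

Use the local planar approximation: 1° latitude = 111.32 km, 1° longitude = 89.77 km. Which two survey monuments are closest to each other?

Pairwise distances:
A–B: √((-0.062·111.32)² + (0.080·89.77)²) = √(47.63540 + 51.57538) = 9.960 km
A–C: √((0.002·111.32)² + (0.030·89.77)²) = √(0.04957 + 7.25279) = 2.702 km
A–D: √((-0.063·111.32)² + (0.026·89.77)²) = √(49.18441 + 5.44765) = 7.391 km
A–E: √((-0.083·111.32)² + (0.003·89.77)²) = √(85.36947 + 0.07253) = 9.243 km
B–C: √((0.064·111.32)² + (-0.050·89.77)²) = √(50.75822 + 20.14663) = 8.421 km
B–D: √((-0.001·111.32)² + (-0.054·89.77)²) = √(0.01239 + 23.49903) = 4.849 km
B–E: √((-0.021·111.32)² + (-0.077·89.77)²) = √(5.46493 + 47.77975) = 7.297 km
C–D: √((-0.065·111.32)² + (-0.004·89.77)²) = √(52.35680 + 0.12894) = 7.245 km
C–E: √((-0.085·111.32)² + (-0.027·89.77)²) = √(89.53323 + 5.87476) = 9.768 km
D–E: √((-0.020·111.32)² + (-0.023·89.77)²) = √(4.95686 + 4.26303) = 3.036 km
Closest pair: A–C at 2.702 km.

A and C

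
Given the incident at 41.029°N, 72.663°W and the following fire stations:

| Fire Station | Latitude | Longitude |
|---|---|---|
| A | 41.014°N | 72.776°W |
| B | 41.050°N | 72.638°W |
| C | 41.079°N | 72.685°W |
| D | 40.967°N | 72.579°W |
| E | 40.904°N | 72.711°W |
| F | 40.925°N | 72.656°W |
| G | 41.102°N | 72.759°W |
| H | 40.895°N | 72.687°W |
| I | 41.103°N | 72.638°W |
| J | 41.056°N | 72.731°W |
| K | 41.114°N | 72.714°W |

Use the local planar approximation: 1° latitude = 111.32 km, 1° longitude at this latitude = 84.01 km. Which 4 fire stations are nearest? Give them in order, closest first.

B, C, J, I

Distances from 41.029°N, 72.663°W:
A: √((-0.015·111.32)² + (-0.113·84.01)²) = √(2.78823 + 90.11952) = 9.639 km
B: √((0.021·111.32)² + (0.025·84.01)²) = √(5.46493 + 4.41105) = 3.143 km
C: √((0.050·111.32)² + (-0.022·84.01)²) = √(30.98036 + 3.41592) = 5.865 km
D: √((-0.062·111.32)² + (0.084·84.01)²) = √(47.63540 + 49.79899) = 9.871 km
E: √((-0.125·111.32)² + (-0.048·84.01)²) = √(193.62722 + 16.26089) = 14.488 km
F: √((-0.104·111.32)² + (0.007·84.01)²) = √(134.03341 + 0.34583) = 11.592 km
G: √((0.073·111.32)² + (-0.096·84.01)²) = √(66.03773 + 65.04358) = 11.449 km
H: √((-0.134·111.32)² + (-0.024·84.01)²) = √(222.51331 + 4.06522) = 15.053 km
I: √((0.074·111.32)² + (0.025·84.01)²) = √(67.85937 + 4.41105) = 8.501 km
J: √((0.027·111.32)² + (-0.068·84.01)²) = √(9.03387 + 32.63471) = 6.455 km
K: √((0.085·111.32)² + (-0.051·84.01)²) = √(89.53323 + 18.35703) = 10.387 km
Sorted: B (3.143 km) < C (5.865 km) < J (6.455 km) < I (8.501 km) < A (9.639 km) < D (9.871 km) < …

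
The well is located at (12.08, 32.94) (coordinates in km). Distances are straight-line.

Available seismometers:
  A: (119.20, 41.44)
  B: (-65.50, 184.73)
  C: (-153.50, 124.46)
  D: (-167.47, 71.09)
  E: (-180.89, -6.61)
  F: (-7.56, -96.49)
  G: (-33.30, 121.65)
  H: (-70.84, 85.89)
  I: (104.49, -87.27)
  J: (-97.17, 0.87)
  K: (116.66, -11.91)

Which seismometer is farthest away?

E

Distances from (12.08, 32.94):
A: 107.46 km
B: 170.47 km
C: 189.19 km
D: 183.56 km
E: 196.98 km
F: 130.91 km
G: 99.64 km
H: 98.38 km
I: 151.62 km
J: 113.86 km
K: 113.79 km
Maximum: E at 196.98 km.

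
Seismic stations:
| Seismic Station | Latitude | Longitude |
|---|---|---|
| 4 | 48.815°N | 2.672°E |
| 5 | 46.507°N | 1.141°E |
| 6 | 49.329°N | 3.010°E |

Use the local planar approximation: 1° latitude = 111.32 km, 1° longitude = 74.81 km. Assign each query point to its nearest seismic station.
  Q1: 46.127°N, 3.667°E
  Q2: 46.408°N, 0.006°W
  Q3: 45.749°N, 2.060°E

Q1 at 46.127°N, 3.667°E:
  4: √((2.688·111.32)² + (-0.995·74.81)²) = √(89537.49174 + 5540.71065) = 308.348 km
  5: √((0.380·111.32)² + (-2.526·74.81)²) = √(1789.42536 + 35709.68358) = 193.647 km
  6: √((3.202·111.32)² + (-0.657·74.81)²) = √(127054.20717 + 2415.73921) = 359.819 km
  → nearest: 5 (193.647 km)
Q2 at 46.408°N, 0.006°W:
  4: √((2.407·111.32)² + (2.678·74.81)²) = √(71795.72342 + 40136.58840) = 334.563 km
  5: √((0.099·111.32)² + (1.147·74.81)²) = √(121.45539 + 7362.85326) = 86.512 km
  6: √((2.921·111.32)² + (3.016·74.81)²) = √(105732.74546 + 50907.52508) = 395.778 km
  → nearest: 5 (86.512 km)
Q3 at 45.749°N, 2.060°E:
  4: √((3.066·111.32)² + (0.612·74.81)²) = √(116490.55016 + 2096.14902) = 344.364 km
  5: √((0.758·111.32)² + (-0.919·74.81)²) = √(7120.07891 + 4726.61613) = 108.843 km
  6: √((3.580·111.32)² + (0.950·74.81)²) = √(158822.65386 + 5050.87383) = 404.813 km
  → nearest: 5 (108.843 km)

Q1→5; Q2→5; Q3→5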